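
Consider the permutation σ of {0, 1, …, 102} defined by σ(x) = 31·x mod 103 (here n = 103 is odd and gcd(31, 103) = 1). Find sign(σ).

Start at x=1: 1 → 31 → 34 → 24 → 23 → 95 → 61 → … (one orbit).
π_31 has 4 disjoint cycles with lengths [34, 34, 34, 1] on {0,…,102}.
Σ(ℓ_i−1) = 103−4 = 99; sign = (−1)^99 = -1.
Zolotarev: (31|103) = -1, matching the cycle-count sign.

-1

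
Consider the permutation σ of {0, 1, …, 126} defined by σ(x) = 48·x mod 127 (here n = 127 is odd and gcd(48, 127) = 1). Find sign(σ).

Orbit of 37 under x↦48x: [37, 125, 31, 91, 50, 114, 11]… (length divides ord_127(48)).
2 cycles of lengths [126, 1].
2 cycles on 127: each ℓ→(−1)^(ℓ−1), product (−1)^125 = -1.
Check: (48/127) = -1 by Zolotarev.

-1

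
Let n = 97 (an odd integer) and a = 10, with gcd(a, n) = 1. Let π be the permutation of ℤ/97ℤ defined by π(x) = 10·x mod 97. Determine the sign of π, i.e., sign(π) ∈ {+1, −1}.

-1

Trace 60: π^k(60) = [60, 18, 83, 54, 55, 65, 68] for k=0..6.
Decompose π into cycles: lengths [96, 1] (2 cycles, including the fixed point 0).
With 2 cycles on 97 points, sign = (−1)^{97−2} = -1.
Via Zolotarev, sign(π_{10}) = (10|97) = -1.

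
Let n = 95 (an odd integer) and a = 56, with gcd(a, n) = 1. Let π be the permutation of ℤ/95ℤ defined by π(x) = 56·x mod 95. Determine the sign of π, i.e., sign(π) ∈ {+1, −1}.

Orbit of 56 under x↦56x: [56, 1]… (length divides ord_95(56)).
π_56 has 50 disjoint cycles with lengths [2, 2, 2, 2, 2, 2, 2, 2, 2, 2, 2, 2, 2, 2, 2, 2, 2, 2, 2, 2, 2, 2, 2, 2, 2, 2, 2, 2, 2, 2, 2, 2, 2, 2, 2, 2, 2, 2, 2, 2, 2, 2, 2, 2, 2, 1, 1, 1, 1, 1] on {0,…,94}.
With 50 cycles on 95 points, sign = (−1)^{95−50} = -1.
The Jacobi symbol (56|95) = -1 (Zolotarev) agrees.

-1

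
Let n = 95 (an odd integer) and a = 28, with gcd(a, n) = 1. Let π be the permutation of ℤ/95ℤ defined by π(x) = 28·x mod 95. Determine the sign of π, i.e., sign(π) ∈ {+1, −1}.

-1

Trace 39: π^k(39) = [39, 47, 81, 83, 44, 92, 11] for k=0..6.
6 cycles of lengths [36, 36, 9, 9, 4, 1].
With 6 cycles on 95 points, sign = (−1)^{95−6} = -1.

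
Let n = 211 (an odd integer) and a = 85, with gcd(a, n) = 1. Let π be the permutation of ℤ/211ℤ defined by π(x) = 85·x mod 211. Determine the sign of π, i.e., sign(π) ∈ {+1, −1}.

-1

Trace 95: π^k(95) = [95, 57, 203, 164, 14, 135, 81] for k=0..6.
2 cycles of lengths [210, 1].
sign(π) = (−1)^{n − #cycles} = (−1)^{211−2} = (−1)^209 = -1.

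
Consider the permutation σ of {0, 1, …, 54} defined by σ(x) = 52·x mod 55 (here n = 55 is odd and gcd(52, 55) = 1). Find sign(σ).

+1

Orbit of 18 under x↦52x: [18, 1, 52, 9, 28, 26, 32]… (length divides ord_55(52)).
5 cycles of lengths [20, 20, 10, 4, 1].
With 5 cycles on 55 points, sign = (−1)^{55−5} = +1.
Check: (52/55) = +1 by Zolotarev.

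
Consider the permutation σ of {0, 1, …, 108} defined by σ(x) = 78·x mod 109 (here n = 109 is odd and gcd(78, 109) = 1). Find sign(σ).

Trace 66: π^k(66) = [66, 25, 97, 45, 22, 81, 105] for k=0..6.
5 cycles of lengths [27, 27, 27, 27, 1].
5 cycles on 109: each ℓ→(−1)^(ℓ−1), product (−1)^104 = +1.
Via Zolotarev, sign(π_{78}) = (78|109) = +1.

+1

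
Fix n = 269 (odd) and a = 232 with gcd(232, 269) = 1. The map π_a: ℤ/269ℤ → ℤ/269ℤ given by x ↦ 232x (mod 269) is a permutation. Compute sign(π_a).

+1

Orbit of 224 under x↦232x: [224, 51, 265, 148, 173, 55, 117]… (length divides ord_269(232)).
3 cycles of lengths [134, 134, 1].
With 3 cycles on 269 points, sign = (−1)^{269−3} = +1.
Zolotarev: (232|269) = +1, matching the cycle-count sign.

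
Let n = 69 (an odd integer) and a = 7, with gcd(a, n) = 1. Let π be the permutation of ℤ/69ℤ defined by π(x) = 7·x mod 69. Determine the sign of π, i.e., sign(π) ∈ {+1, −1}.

-1

Trace 37: π^k(37) = [37, 52, 19, 64, 34, 31, 10] for k=0..6.
Decompose π into cycles: lengths [22, 22, 22, 1, 1, 1] (6 cycles, including the fixed point 0).
n − c = 69 − 6 = 63; sign = (−1)^63 = -1.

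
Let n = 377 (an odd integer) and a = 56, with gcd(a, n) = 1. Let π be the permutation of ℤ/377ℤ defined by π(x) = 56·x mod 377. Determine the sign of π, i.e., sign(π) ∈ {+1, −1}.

-1

Start at x=114: 114 → 352 → 108 → 16 → 142 → 35 → 75 → … (one orbit).
8 cycles of lengths [84, 84, 84, 84, 28, 6, 6, 1].
8 cycles on 377: each ℓ→(−1)^(ℓ−1), product (−1)^369 = -1.
The Jacobi symbol (56|377) = -1 (Zolotarev) agrees.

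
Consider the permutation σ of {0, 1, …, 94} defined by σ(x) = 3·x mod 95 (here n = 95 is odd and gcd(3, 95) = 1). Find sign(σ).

+1

Orbit of 13 under x↦3x: [13, 39, 22, 66, 8, 24, 72]… (length divides ord_95(3)).
The orbit structure of x ↦ 3x mod 95: 5 orbits of sizes [36, 36, 18, 4, 1].
n − c = 95 − 5 = 90; sign = (−1)^90 = +1.
(3|95)_J = +1 (Zolotarev's lemma cross-check).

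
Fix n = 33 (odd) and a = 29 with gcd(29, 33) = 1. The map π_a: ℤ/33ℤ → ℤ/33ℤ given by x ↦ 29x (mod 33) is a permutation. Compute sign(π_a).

+1

Start at x=29: 29 → 16 → 2 → 25 → 32 → 4 → 17 → … (one orbit).
5 cycles of lengths [10, 10, 10, 2, 1].
5 cycles on 33: each ℓ→(−1)^(ℓ−1), product (−1)^28 = +1.
Via Zolotarev, sign(π_{29}) = (29|33) = +1.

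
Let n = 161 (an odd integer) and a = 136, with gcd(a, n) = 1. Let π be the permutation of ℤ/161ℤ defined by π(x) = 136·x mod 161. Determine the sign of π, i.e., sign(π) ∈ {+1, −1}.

Trace 83: π^k(83) = [83, 18, 33, 141, 17, 58, 160] for k=0..6.
π_136 has 5 disjoint cycles with lengths [66, 66, 22, 6, 1] on {0,…,160}.
With 5 cycles on 161 points, sign = (−1)^{161−5} = +1.
Via Zolotarev, sign(π_{136}) = (136|161) = +1.

+1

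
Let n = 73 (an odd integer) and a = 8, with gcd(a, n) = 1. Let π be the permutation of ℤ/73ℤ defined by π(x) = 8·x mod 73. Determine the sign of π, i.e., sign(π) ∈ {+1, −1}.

+1

Start at x=8: 8 → 64 → 1 → 8 (one orbit).
Cycle lengths of π_8 on ℤ/73ℤ: [3, 3, 3, 3, 3, 3, 3, 3, 3, 3, 3, 3, 3, 3, 3, 3, 3, 3, 3, 3, 3, 3, 3, 3, 1]; 25 cycles in total.
n − c = 73 − 25 = 48; sign = (−1)^48 = +1.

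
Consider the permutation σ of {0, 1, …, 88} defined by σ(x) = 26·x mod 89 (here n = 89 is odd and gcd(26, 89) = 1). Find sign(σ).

Orbit of 70 under x↦26x: [70, 40, 61, 73, 29, 42, 24]… (length divides ord_89(26)).
Decompose π into cycles: lengths [88, 1] (2 cycles, including the fixed point 0).
n − c = 89 − 2 = 87; sign = (−1)^87 = -1.
Zolotarev: (26|89) = -1, matching the cycle-count sign.

-1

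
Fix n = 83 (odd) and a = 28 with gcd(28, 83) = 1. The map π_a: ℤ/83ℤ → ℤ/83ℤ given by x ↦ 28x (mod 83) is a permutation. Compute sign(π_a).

+1

Orbit of 27 under x↦28x: [27, 9, 3, 1, 28, 37, 40]… (length divides ord_83(28)).
π_28 has 3 disjoint cycles with lengths [41, 41, 1] on {0,…,82}.
sign(π) = (−1)^{n − #cycles} = (−1)^{83−3} = (−1)^80 = +1.
Check: (28/83) = +1 by Zolotarev.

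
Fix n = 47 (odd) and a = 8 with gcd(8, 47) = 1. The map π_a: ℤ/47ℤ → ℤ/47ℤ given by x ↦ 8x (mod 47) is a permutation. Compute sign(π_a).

+1

Orbit of 6 under x↦8x: [6, 1, 8, 17, 42, 7, 9]… (length divides ord_47(8)).
The orbit structure of x ↦ 8x mod 47: 3 orbits of sizes [23, 23, 1].
Σ(ℓ_i−1) = 47−3 = 44; sign = (−1)^44 = +1.
The Jacobi symbol (8|47) = +1 (Zolotarev) agrees.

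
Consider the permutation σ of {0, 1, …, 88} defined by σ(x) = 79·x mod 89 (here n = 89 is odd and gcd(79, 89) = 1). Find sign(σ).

Trace 64: π^k(64) = [64, 72, 81, 80, 1, 79, 11] for k=0..6.
Cycle lengths of π_79 on ℤ/89ℤ: [44, 44, 1]; 3 cycles in total.
89 − 3 = 86 transpositions; sign(π) = (−1)^86 = +1.

+1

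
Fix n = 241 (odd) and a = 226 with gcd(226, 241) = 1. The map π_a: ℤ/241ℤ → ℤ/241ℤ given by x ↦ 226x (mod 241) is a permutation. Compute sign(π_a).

Orbit of 16 under x↦226x: [16, 1, 226, 225, 240, 15]… (length divides ord_241(226)).
Decompose π into cycles: lengths [6, 6, 6, 6, 6, 6, 6, 6, 6, 6, 6, 6, 6, 6, 6, 6, 6, 6, 6, 6, 6, 6, 6, 6, 6, 6, 6, 6, 6, 6, 6, 6, 6, 6, 6, 6, 6, 6, 6, 6, 1] (41 cycles, including the fixed point 0).
41 cycles on 241: each ℓ→(−1)^(ℓ−1), product (−1)^200 = +1.

+1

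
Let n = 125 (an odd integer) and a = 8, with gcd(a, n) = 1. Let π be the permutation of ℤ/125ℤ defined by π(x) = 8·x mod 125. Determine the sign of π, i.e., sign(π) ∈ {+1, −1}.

-1

Orbit of 123 under x↦8x: [123, 109, 122, 101, 58, 89, 87]… (length divides ord_125(8)).
4 cycles of lengths [100, 20, 4, 1].
4 cycles on 125: each ℓ→(−1)^(ℓ−1), product (−1)^121 = -1.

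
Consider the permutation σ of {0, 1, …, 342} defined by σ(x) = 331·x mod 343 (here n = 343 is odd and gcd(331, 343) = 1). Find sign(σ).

+1

Start at x=170: 170 → 18 → 127 → 191 → 109 → 64 → 261 → … (one orbit).
π_331 has 7 disjoint cycles with lengths [147, 147, 21, 21, 3, 3, 1] on {0,…,342}.
sign(π) = (−1)^{n − #cycles} = (−1)^{343−7} = (−1)^336 = +1.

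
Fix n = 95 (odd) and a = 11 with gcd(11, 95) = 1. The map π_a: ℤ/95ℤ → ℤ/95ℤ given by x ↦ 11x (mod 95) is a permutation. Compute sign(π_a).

+1

Orbit of 26 under x↦11x: [26, 1, 11]… (length divides ord_95(11)).
π_11 has 35 disjoint cycles with lengths [3, 3, 3, 3, 3, 3, 3, 3, 3, 3, 3, 3, 3, 3, 3, 3, 3, 3, 3, 3, 3, 3, 3, 3, 3, 3, 3, 3, 3, 3, 1, 1, 1, 1, 1] on {0,…,94}.
35 cycles on 95: each ℓ→(−1)^(ℓ−1), product (−1)^60 = +1.
(11|95)_J = +1 (Zolotarev's lemma cross-check).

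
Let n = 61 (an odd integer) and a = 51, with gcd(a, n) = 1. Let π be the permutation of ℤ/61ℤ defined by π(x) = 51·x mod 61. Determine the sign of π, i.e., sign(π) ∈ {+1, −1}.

-1

Start at x=31: 31 → 56 → 50 → 49 → 59 → 20 → 44 → … (one orbit).
Cycle lengths of π_51 on ℤ/61ℤ: [60, 1]; 2 cycles in total.
With 2 cycles on 61 points, sign = (−1)^{61−2} = -1.
The Jacobi symbol (51|61) = -1 (Zolotarev) agrees.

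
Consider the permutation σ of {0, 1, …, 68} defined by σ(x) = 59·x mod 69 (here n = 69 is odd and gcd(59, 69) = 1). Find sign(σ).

Start at x=55: 55 → 2 → 49 → 62 → 1 → 59 → 31 → … (one orbit).
The orbit structure of x ↦ 59x mod 69: 6 orbits of sizes [22, 22, 11, 11, 2, 1].
With 6 cycles on 69 points, sign = (−1)^{69−6} = -1.

-1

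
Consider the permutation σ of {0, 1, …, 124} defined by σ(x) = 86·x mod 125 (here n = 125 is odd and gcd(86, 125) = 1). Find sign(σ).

+1

Trace 61: π^k(61) = [61, 121, 31, 41, 26, 111, 46] for k=0..6.
The orbit structure of x ↦ 86x mod 125: 13 orbits of sizes [25, 25, 25, 25, 5, 5, 5, 5, 1, 1, 1, 1, 1].
125 − 13 = 112 transpositions; sign(π) = (−1)^112 = +1.
(86|125)_J = +1 (Zolotarev's lemma cross-check).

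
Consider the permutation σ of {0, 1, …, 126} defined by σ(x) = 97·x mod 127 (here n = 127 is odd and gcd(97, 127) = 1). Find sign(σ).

Orbit of 62 under x↦97x: [62, 45, 47, 114, 9, 111, 99]… (length divides ord_127(97)).
Decompose π into cycles: lengths [126, 1] (2 cycles, including the fixed point 0).
127 − 2 = 125 transpositions; sign(π) = (−1)^125 = -1.
The Jacobi symbol (97|127) = -1 (Zolotarev) agrees.

-1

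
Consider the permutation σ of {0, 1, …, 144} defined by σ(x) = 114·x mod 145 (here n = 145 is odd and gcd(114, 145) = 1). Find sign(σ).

-1

Trace 114: π^k(114) = [114, 91, 79, 16, 84, 6, 104] for k=0..6.
Decompose π into cycles: lengths [28, 28, 28, 28, 28, 2, 2, 1] (8 cycles, including the fixed point 0).
145 − 8 = 137 transpositions; sign(π) = (−1)^137 = -1.
Check: (114/145) = -1 by Zolotarev.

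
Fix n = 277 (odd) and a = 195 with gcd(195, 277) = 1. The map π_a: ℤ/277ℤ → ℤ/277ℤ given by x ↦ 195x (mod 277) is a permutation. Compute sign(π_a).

-1

Trace 120: π^k(120) = [120, 132, 256, 60, 66, 128, 30] for k=0..6.
Cycle type of π: 92×3 + 1; total 4 cycles.
4 cycles on 277: each ℓ→(−1)^(ℓ−1), product (−1)^273 = -1.
Zolotarev: (195|277) = -1, matching the cycle-count sign.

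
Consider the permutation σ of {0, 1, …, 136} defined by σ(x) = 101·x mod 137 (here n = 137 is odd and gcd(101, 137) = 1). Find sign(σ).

Orbit of 15 under x↦101x: [15, 8, 123, 93, 77, 105, 56]… (length divides ord_137(101)).
Cycle type of π: 68×2 + 1; total 3 cycles.
With 3 cycles on 137 points, sign = (−1)^{137−3} = +1.
Via Zolotarev, sign(π_{101}) = (101|137) = +1.

+1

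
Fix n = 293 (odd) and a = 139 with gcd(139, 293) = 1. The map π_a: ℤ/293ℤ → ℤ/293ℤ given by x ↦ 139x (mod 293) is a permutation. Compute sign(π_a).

-1

Orbit of 108 under x↦139x: [108, 69, 215, 292, 154, 17, 19]… (length divides ord_293(139)).
Decompose π into cycles: lengths [292, 1] (2 cycles, including the fixed point 0).
293 − 2 = 291 transpositions; sign(π) = (−1)^291 = -1.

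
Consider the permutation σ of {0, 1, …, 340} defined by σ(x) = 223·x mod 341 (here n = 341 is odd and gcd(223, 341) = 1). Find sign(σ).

Trace 37: π^k(37) = [37, 67, 278, 273, 181, 125, 254] for k=0..6.
The orbit structure of x ↦ 223x mod 341: 18 orbits of sizes [30, 30, 30, 30, 30, 30, 30, 30, 30, 30, 6, 6, 6, 6, 6, 5, 5, 1].
With 18 cycles on 341 points, sign = (−1)^{341−18} = -1.

-1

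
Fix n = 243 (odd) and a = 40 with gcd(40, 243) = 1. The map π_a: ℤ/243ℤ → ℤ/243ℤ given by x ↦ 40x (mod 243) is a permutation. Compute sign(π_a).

+1

Orbit of 163 under x↦40x: [163, 202, 61, 10, 157, 205, 181]… (length divides ord_243(40)).
The orbit structure of x ↦ 40x mod 243: 11 orbits of sizes [81, 81, 27, 27, 9, 9, 3, 3, 1, 1, 1].
11 cycles on 243: each ℓ→(−1)^(ℓ−1), product (−1)^232 = +1.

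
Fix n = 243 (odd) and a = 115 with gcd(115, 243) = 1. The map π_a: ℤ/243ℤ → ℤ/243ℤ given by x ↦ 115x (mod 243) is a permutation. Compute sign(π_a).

Orbit of 46 under x↦115x: [46, 187, 121, 64, 70, 31, 163]… (length divides ord_243(115)).
Cycle lengths of π_115 on ℤ/243ℤ: [81, 81, 27, 27, 9, 9, 3, 3, 1, 1, 1]; 11 cycles in total.
243 − 11 = 232 transpositions; sign(π) = (−1)^232 = +1.
(115|243)_J = +1 (Zolotarev's lemma cross-check).

+1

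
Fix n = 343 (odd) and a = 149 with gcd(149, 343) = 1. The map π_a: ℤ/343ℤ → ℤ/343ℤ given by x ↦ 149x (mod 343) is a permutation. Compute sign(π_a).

Orbit of 198 under x↦149x: [198, 4, 253, 310, 228, 15, 177]… (length divides ord_343(149)).
The orbit structure of x ↦ 149x mod 343: 7 orbits of sizes [147, 147, 21, 21, 3, 3, 1].
n − c = 343 − 7 = 336; sign = (−1)^336 = +1.
Check: (149/343) = +1 by Zolotarev.

+1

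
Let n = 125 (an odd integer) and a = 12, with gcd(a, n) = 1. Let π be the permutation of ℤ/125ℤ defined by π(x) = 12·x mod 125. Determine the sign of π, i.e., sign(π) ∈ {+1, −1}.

-1

Trace 114: π^k(114) = [114, 118, 41, 117, 29, 98, 51] for k=0..6.
Cycle lengths of π_12 on ℤ/125ℤ: [100, 20, 4, 1]; 4 cycles in total.
125 − 4 = 121 transpositions; sign(π) = (−1)^121 = -1.
(12|125)_J = -1 (Zolotarev's lemma cross-check).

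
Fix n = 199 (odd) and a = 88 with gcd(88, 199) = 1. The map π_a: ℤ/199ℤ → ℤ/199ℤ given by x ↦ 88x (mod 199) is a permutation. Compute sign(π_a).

Start at x=144: 144 → 135 → 139 → 93 → 25 → 11 → 172 → … (one orbit).
The orbit structure of x ↦ 88x mod 199: 4 orbits of sizes [66, 66, 66, 1].
199 − 4 = 195 transpositions; sign(π) = (−1)^195 = -1.
Check: (88/199) = -1 by Zolotarev.

-1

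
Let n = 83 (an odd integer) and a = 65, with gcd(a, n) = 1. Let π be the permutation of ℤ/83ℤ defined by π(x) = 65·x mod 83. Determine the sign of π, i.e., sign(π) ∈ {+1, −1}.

+1

Trace 7: π^k(7) = [7, 40, 27, 12, 33, 70, 68] for k=0..6.
Decompose π into cycles: lengths [41, 41, 1] (3 cycles, including the fixed point 0).
83 − 3 = 80 transpositions; sign(π) = (−1)^80 = +1.
(65|83)_J = +1 (Zolotarev's lemma cross-check).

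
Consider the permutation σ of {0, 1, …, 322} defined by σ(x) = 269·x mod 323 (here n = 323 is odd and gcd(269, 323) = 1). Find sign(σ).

Start at x=113: 113 → 35 → 48 → 315 → 109 → 251 → 12 → … (one orbit).
π_269 has 5 disjoint cycles with lengths [144, 144, 18, 16, 1] on {0,…,322}.
n − c = 323 − 5 = 318; sign = (−1)^318 = +1.

+1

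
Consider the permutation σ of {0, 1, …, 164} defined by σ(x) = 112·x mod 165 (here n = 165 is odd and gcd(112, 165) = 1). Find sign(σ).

+1

Start at x=13: 13 → 136 → 52 → 49 → 43 → 31 → 7 → … (one orbit).
15 cycles of lengths [20, 20, 20, 20, 20, 20, 10, 10, 10, 4, 4, 4, 1, 1, 1].
n − c = 165 − 15 = 150; sign = (−1)^150 = +1.
The Jacobi symbol (112|165) = +1 (Zolotarev) agrees.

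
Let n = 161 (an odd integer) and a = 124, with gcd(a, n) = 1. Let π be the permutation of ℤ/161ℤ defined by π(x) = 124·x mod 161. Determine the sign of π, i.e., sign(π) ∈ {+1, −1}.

-1

Start at x=41: 41 → 93 → 101 → 127 → 131 → 144 → 146 → … (one orbit).
Decompose π into cycles: lengths [66, 66, 11, 11, 6, 1] (6 cycles, including the fixed point 0).
With 6 cycles on 161 points, sign = (−1)^{161−6} = -1.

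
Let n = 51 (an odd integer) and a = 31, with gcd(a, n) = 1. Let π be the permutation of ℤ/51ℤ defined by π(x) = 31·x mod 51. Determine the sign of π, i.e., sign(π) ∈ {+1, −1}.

Trace 7: π^k(7) = [7, 13, 46, 49, 40, 16, 37] for k=0..6.
Cycle type of π: 16×3 + 1×3; total 6 cycles.
Σ(ℓ_i−1) = 51−6 = 45; sign = (−1)^45 = -1.
Check: (31/51) = -1 by Zolotarev.

-1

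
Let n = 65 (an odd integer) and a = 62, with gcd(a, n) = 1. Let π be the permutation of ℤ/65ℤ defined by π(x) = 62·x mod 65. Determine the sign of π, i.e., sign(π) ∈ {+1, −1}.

-1

Trace 12: π^k(12) = [12, 29, 43, 1, 62, 9, 38] for k=0..6.
The orbit structure of x ↦ 62x mod 65: 8 orbits of sizes [12, 12, 12, 12, 6, 6, 4, 1].
Σ(ℓ_i−1) = 65−8 = 57; sign = (−1)^57 = -1.
(62|65)_J = -1 (Zolotarev's lemma cross-check).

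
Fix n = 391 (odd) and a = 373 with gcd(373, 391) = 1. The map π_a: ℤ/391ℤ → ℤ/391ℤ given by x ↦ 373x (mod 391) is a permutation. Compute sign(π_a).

Start at x=135: 135 → 307 → 339 → 154 → 356 → 239 → 390 → … (one orbit).
Cycle type of π: 22×17 + 2×8 + 1; total 26 cycles.
With 26 cycles on 391 points, sign = (−1)^{391−26} = -1.
(373|391)_J = -1 (Zolotarev's lemma cross-check).

-1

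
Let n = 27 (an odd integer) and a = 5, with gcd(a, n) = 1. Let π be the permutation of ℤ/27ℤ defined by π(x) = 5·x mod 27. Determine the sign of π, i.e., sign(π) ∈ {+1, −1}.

Orbit of 2 under x↦5x: [2, 10, 23, 7, 8, 13, 11]… (length divides ord_27(5)).
π_5 has 4 disjoint cycles with lengths [18, 6, 2, 1] on {0,…,26}.
Σ(ℓ_i−1) = 27−4 = 23; sign = (−1)^23 = -1.
Zolotarev: (5|27) = -1, matching the cycle-count sign.

-1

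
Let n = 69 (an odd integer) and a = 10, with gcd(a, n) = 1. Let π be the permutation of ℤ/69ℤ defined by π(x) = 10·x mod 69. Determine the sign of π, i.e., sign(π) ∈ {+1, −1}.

Orbit of 37 under x↦10x: [37, 25, 43, 16, 22, 13, 61]… (length divides ord_69(10)).
The orbit structure of x ↦ 10x mod 69: 6 orbits of sizes [22, 22, 22, 1, 1, 1].
6 cycles on 69: each ℓ→(−1)^(ℓ−1), product (−1)^63 = -1.
(10|69)_J = -1 (Zolotarev's lemma cross-check).

-1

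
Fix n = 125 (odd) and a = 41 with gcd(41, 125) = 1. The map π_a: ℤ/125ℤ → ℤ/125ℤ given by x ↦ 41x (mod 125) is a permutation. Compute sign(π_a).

Trace 11: π^k(11) = [11, 76, 116, 6, 121, 86, 26] for k=0..6.
Cycle lengths of π_41 on ℤ/125ℤ: [25, 25, 25, 25, 5, 5, 5, 5, 1, 1, 1, 1, 1]; 13 cycles in total.
With 13 cycles on 125 points, sign = (−1)^{125−13} = +1.

+1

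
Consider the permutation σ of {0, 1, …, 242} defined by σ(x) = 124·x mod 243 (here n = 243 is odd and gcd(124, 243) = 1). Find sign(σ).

+1

Start at x=34: 34 → 85 → 91 → 106 → 22 → 55 → 16 → … (one orbit).
The orbit structure of x ↦ 124x mod 243: 11 orbits of sizes [81, 81, 27, 27, 9, 9, 3, 3, 1, 1, 1].
11 cycles on 243: each ℓ→(−1)^(ℓ−1), product (−1)^232 = +1.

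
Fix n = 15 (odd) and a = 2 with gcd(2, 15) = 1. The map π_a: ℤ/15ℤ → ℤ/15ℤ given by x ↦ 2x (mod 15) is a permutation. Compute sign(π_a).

+1

Trace 1: π^k(1) = [1, 2, 4, 8] for k=0..3.
5 cycles of lengths [4, 4, 4, 2, 1].
Σ(ℓ_i−1) = 15−5 = 10; sign = (−1)^10 = +1.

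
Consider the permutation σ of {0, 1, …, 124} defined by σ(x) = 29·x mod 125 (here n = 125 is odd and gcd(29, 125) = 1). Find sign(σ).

Trace 104: π^k(104) = [104, 16, 89, 81, 99, 121, 9] for k=0..6.
π_29 has 7 disjoint cycles with lengths [50, 50, 10, 10, 2, 2, 1] on {0,…,124}.
With 7 cycles on 125 points, sign = (−1)^{125−7} = +1.
Check: (29/125) = +1 by Zolotarev.

+1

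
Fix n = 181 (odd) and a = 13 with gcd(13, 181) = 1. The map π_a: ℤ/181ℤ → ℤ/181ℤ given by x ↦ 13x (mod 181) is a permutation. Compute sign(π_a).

Trace 9: π^k(9) = [9, 117, 73, 44, 29, 15, 14] for k=0..6.
5 cycles of lengths [45, 45, 45, 45, 1].
With 5 cycles on 181 points, sign = (−1)^{181−5} = +1.
The Jacobi symbol (13|181) = +1 (Zolotarev) agrees.

+1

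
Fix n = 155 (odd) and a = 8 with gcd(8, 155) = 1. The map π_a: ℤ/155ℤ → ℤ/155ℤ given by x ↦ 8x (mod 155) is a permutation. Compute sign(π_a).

Orbit of 47 under x↦8x: [47, 66, 63, 39, 2, 16, 128]… (length divides ord_155(8)).
Cycle lengths of π_8 on ℤ/155ℤ: [20, 20, 20, 20, 20, 20, 5, 5, 5, 5, 5, 5, 4, 1]; 14 cycles in total.
n − c = 155 − 14 = 141; sign = (−1)^141 = -1.
The Jacobi symbol (8|155) = -1 (Zolotarev) agrees.

-1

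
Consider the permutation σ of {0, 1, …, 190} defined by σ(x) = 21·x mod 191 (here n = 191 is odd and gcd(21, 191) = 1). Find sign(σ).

Start at x=73: 73 → 5 → 105 → 104 → 83 → 24 → 122 → … (one orbit).
Cycle lengths of π_21 on ℤ/191ℤ: [190, 1]; 2 cycles in total.
Σ(ℓ_i−1) = 191−2 = 189; sign = (−1)^189 = -1.
Via Zolotarev, sign(π_{21}) = (21|191) = -1.

-1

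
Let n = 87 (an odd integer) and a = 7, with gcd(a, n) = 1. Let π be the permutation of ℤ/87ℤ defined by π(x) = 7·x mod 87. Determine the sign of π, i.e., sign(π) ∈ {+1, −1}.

+1

Trace 25: π^k(25) = [25, 1, 7, 49, 82, 52, 16] for k=0..6.
π_7 has 15 disjoint cycles with lengths [7, 7, 7, 7, 7, 7, 7, 7, 7, 7, 7, 7, 1, 1, 1] on {0,…,86}.
n − c = 87 − 15 = 72; sign = (−1)^72 = +1.
Check: (7/87) = +1 by Zolotarev.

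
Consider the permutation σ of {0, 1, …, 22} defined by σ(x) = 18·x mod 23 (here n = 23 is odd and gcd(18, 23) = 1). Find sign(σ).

+1

Orbit of 18 under x↦18x: [18, 2, 13, 4, 3, 8, 6]… (length divides ord_23(18)).
Cycle type of π: 11×2 + 1; total 3 cycles.
Σ(ℓ_i−1) = 23−3 = 20; sign = (−1)^20 = +1.
Zolotarev: (18|23) = +1, matching the cycle-count sign.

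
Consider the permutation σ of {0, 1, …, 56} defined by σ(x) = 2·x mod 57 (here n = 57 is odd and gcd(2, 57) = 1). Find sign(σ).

Orbit of 32 under x↦2x: [32, 7, 14, 28, 56, 55, 53]… (length divides ord_57(2)).
π_2 has 5 disjoint cycles with lengths [18, 18, 18, 2, 1] on {0,…,56}.
sign(π) = (−1)^{n − #cycles} = (−1)^{57−5} = (−1)^52 = +1.
Check: (2/57) = +1 by Zolotarev.

+1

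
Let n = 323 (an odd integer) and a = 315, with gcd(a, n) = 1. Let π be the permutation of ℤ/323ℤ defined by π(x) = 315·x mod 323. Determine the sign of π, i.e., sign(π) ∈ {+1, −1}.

Trace 172: π^k(172) = [172, 239, 26, 115, 49, 254, 229] for k=0..6.
Cycle lengths of π_315 on ℤ/323ℤ: [24, 24, 24, 24, 24, 24, 24, 24, 24, 24, 24, 24, 8, 8, 3, 3, 3, 3, 3, 3, 1]; 21 cycles in total.
sign(π) = (−1)^{n − #cycles} = (−1)^{323−21} = (−1)^302 = +1.

+1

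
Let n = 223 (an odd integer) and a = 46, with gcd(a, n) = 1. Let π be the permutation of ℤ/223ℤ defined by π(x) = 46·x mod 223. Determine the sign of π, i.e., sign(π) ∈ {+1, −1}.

-1

Orbit of 39 under x↦46x: [39, 10, 14, 198, 188, 174, 199]… (length divides ord_223(46)).
π_46 has 2 disjoint cycles with lengths [222, 1] on {0,…,222}.
Σ(ℓ_i−1) = 223−2 = 221; sign = (−1)^221 = -1.
Via Zolotarev, sign(π_{46}) = (46|223) = -1.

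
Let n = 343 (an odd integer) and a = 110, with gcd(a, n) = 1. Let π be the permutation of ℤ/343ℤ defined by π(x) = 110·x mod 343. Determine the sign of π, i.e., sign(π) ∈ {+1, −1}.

-1

Trace 103: π^k(103) = [103, 11, 181, 16, 45, 148, 159] for k=0..6.
π_110 has 4 disjoint cycles with lengths [294, 42, 6, 1] on {0,…,342}.
Σ(ℓ_i−1) = 343−4 = 339; sign = (−1)^339 = -1.
Zolotarev: (110|343) = -1, matching the cycle-count sign.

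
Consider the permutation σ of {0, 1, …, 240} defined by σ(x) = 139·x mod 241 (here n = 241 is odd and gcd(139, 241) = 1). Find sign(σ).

Start at x=28: 28 → 36 → 184 → 30 → 73 → 25 → 101 → … (one orbit).
4 cycles of lengths [80, 80, 80, 1].
sign(π) = (−1)^{n − #cycles} = (−1)^{241−4} = (−1)^237 = -1.

-1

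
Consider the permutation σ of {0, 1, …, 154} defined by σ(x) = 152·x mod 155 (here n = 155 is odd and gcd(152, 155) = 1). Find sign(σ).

-1

Trace 128: π^k(128) = [128, 81, 67, 109, 138, 51, 2] for k=0..6.
6 cycles of lengths [60, 60, 15, 15, 4, 1].
n − c = 155 − 6 = 149; sign = (−1)^149 = -1.
Check: (152/155) = -1 by Zolotarev.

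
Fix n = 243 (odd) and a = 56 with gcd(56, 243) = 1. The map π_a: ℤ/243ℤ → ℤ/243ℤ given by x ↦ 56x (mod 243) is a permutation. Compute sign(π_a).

Start at x=91: 91 → 236 → 94 → 161 → 25 → 185 → 154 → … (one orbit).
6 cycles of lengths [162, 54, 18, 6, 2, 1].
With 6 cycles on 243 points, sign = (−1)^{243−6} = -1.

-1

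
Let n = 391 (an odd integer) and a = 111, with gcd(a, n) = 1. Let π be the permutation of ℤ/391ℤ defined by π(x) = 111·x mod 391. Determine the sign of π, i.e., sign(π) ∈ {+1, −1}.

-1

Start at x=358: 358 → 247 → 47 → 134 → 16 → 212 → 72 → … (one orbit).
8 cycles of lengths [88, 88, 88, 88, 22, 8, 8, 1].
8 cycles on 391: each ℓ→(−1)^(ℓ−1), product (−1)^383 = -1.
(111|391)_J = -1 (Zolotarev's lemma cross-check).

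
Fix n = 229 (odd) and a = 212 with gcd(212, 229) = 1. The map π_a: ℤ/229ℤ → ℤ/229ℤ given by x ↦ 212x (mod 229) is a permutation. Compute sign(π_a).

+1

Trace 11: π^k(11) = [11, 42, 202, 1, 212, 60, 125] for k=0..6.
π_212 has 7 disjoint cycles with lengths [38, 38, 38, 38, 38, 38, 1] on {0,…,228}.
With 7 cycles on 229 points, sign = (−1)^{229−7} = +1.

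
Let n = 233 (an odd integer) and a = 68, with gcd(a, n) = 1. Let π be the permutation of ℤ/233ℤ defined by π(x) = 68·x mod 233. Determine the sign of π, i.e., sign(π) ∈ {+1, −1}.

-1

Start at x=158: 158 → 26 → 137 → 229 → 194 → 144 → 6 → … (one orbit).
2 cycles of lengths [232, 1].
2 cycles on 233: each ℓ→(−1)^(ℓ−1), product (−1)^231 = -1.
Check: (68/233) = -1 by Zolotarev.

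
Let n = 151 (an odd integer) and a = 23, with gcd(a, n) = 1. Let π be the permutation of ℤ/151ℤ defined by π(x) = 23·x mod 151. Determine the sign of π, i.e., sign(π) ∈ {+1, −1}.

-1

Trace 132: π^k(132) = [132, 16, 66, 8, 33, 4, 92] for k=0..6.
Cycle type of π: 30×5 + 1; total 6 cycles.
sign(π) = (−1)^{n − #cycles} = (−1)^{151−6} = (−1)^145 = -1.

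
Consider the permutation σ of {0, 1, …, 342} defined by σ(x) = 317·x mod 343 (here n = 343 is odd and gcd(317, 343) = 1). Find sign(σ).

Orbit of 284 under x↦317x: [284, 162, 247, 95, 274, 79, 4]… (length divides ord_343(317)).
Cycle lengths of π_317 on ℤ/343ℤ: [147, 147, 21, 21, 3, 3, 1]; 7 cycles in total.
With 7 cycles on 343 points, sign = (−1)^{343−7} = +1.
(317|343)_J = +1 (Zolotarev's lemma cross-check).

+1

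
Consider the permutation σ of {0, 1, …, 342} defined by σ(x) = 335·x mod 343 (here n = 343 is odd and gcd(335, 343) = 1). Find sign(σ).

-1

Orbit of 237 under x↦335x: [237, 162, 76, 78, 62, 190, 195]… (length divides ord_343(335)).
π_335 has 10 disjoint cycles with lengths [98, 98, 98, 14, 14, 14, 2, 2, 2, 1] on {0,…,342}.
sign(π) = (−1)^{n − #cycles} = (−1)^{343−10} = (−1)^333 = -1.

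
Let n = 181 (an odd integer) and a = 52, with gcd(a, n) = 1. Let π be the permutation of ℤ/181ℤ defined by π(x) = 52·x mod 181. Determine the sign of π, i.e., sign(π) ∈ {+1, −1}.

+1

Trace 147: π^k(147) = [147, 42, 12, 81, 49, 14, 4] for k=0..6.
The orbit structure of x ↦ 52x mod 181: 3 orbits of sizes [90, 90, 1].
sign(π) = (−1)^{n − #cycles} = (−1)^{181−3} = (−1)^178 = +1.
Check: (52/181) = +1 by Zolotarev.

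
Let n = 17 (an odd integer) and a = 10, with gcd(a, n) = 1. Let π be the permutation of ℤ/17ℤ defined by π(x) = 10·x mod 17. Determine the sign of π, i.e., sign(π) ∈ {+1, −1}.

Orbit of 2 under x↦10x: [2, 3, 13, 11, 8, 12, 1]… (length divides ord_17(10)).
Cycle type of π: 16 + 1; total 2 cycles.
sign(π) = (−1)^{n − #cycles} = (−1)^{17−2} = (−1)^15 = -1.

-1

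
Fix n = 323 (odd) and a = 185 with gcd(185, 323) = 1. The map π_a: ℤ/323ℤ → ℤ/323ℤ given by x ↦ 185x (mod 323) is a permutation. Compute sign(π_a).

Orbit of 257 under x↦185x: [257, 64, 212, 137, 151, 157, 298]… (length divides ord_323(185)).
π_185 has 8 disjoint cycles with lengths [72, 72, 72, 72, 18, 8, 8, 1] on {0,…,322}.
n − c = 323 − 8 = 315; sign = (−1)^315 = -1.

-1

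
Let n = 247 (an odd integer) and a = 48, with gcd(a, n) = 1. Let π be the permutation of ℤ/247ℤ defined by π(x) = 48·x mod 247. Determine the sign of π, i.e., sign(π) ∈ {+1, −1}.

-1

Start at x=139: 139 → 3 → 144 → 243 → 55 → 170 → 9 → … (one orbit).
The orbit structure of x ↦ 48x mod 247: 18 orbits of sizes [18, 18, 18, 18, 18, 18, 18, 18, 18, 18, 18, 18, 18, 3, 3, 3, 3, 1].
18 cycles on 247: each ℓ→(−1)^(ℓ−1), product (−1)^229 = -1.
Check: (48/247) = -1 by Zolotarev.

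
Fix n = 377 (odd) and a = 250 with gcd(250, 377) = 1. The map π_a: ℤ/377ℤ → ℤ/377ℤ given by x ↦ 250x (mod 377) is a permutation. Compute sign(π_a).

Start at x=74: 74 → 27 → 341 → 48 → 313 → 211 → 347 → … (one orbit).
Cycle type of π: 84×4 + 28 + 3×4 + 1; total 10 cycles.
With 10 cycles on 377 points, sign = (−1)^{377−10} = -1.

-1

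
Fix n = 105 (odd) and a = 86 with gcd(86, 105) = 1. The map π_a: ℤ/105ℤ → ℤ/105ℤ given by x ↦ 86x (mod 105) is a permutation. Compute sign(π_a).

-1

Trace 86: π^k(86) = [86, 46, 71, 16, 11, 1] for k=0..5.
Cycle lengths of π_86 on ℤ/105ℤ: [6, 6, 6, 6, 6, 6, 6, 6, 6, 6, 3, 3, 3, 3, 3, 3, 3, 3, 3, 3, 2, 2, 2, 2, 2, 1, 1, 1, 1, 1]; 30 cycles in total.
105 − 30 = 75 transpositions; sign(π) = (−1)^75 = -1.
Via Zolotarev, sign(π_{86}) = (86|105) = -1.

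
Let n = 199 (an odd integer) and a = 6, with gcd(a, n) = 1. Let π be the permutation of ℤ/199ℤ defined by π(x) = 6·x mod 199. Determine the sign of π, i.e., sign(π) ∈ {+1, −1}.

Start at x=50: 50 → 101 → 9 → 54 → 125 → 153 → 122 → … (one orbit).
The orbit structure of x ↦ 6x mod 199: 2 orbits of sizes [198, 1].
With 2 cycles on 199 points, sign = (−1)^{199−2} = -1.
The Jacobi symbol (6|199) = -1 (Zolotarev) agrees.

-1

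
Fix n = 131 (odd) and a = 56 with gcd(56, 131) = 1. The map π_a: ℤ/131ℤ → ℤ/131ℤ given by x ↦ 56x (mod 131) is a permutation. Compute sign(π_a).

-1

Trace 66: π^k(66) = [66, 28, 127, 38, 32, 89, 6] for k=0..6.
Cycle lengths of π_56 on ℤ/131ℤ: [130, 1]; 2 cycles in total.
2 cycles on 131: each ℓ→(−1)^(ℓ−1), product (−1)^129 = -1.
The Jacobi symbol (56|131) = -1 (Zolotarev) agrees.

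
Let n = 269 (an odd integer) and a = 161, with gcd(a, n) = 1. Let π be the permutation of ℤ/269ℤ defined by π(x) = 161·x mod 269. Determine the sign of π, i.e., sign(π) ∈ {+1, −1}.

-1

Trace 122: π^k(122) = [122, 5, 267, 216, 75, 239, 12] for k=0..6.
π_161 has 2 disjoint cycles with lengths [268, 1] on {0,…,268}.
2 cycles on 269: each ℓ→(−1)^(ℓ−1), product (−1)^267 = -1.
Zolotarev: (161|269) = -1, matching the cycle-count sign.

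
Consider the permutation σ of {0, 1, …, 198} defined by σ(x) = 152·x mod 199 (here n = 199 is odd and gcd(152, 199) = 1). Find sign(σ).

Start at x=164: 164 → 53 → 96 → 65 → 129 → 106 → 192 → … (one orbit).
Decompose π into cycles: lengths [198, 1] (2 cycles, including the fixed point 0).
Σ(ℓ_i−1) = 199−2 = 197; sign = (−1)^197 = -1.
The Jacobi symbol (152|199) = -1 (Zolotarev) agrees.

-1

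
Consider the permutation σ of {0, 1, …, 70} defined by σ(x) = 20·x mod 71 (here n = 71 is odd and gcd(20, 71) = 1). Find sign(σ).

Start at x=20: 20 → 45 → 48 → 37 → 30 → 32 → 1 → 20 (one orbit).
11 cycles of lengths [7, 7, 7, 7, 7, 7, 7, 7, 7, 7, 1].
71 − 11 = 60 transpositions; sign(π) = (−1)^60 = +1.

+1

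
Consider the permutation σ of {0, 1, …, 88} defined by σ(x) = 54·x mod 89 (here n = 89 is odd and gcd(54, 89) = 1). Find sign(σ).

-1

Start at x=21: 21 → 66 → 4 → 38 → 5 → 3 → 73 → … (one orbit).
Cycle lengths of π_54 on ℤ/89ℤ: [88, 1]; 2 cycles in total.
Σ(ℓ_i−1) = 89−2 = 87; sign = (−1)^87 = -1.
Check: (54/89) = -1 by Zolotarev.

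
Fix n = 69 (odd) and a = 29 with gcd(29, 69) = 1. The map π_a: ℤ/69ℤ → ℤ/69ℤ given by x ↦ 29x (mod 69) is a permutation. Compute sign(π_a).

Trace 64: π^k(64) = [64, 62, 4, 47, 52, 59, 55] for k=0..6.
6 cycles of lengths [22, 22, 11, 11, 2, 1].
n − c = 69 − 6 = 63; sign = (−1)^63 = -1.

-1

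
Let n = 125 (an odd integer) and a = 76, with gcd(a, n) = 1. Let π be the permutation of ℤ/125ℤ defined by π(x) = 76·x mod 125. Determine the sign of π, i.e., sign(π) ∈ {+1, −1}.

Start at x=51: 51 → 1 → 76 → 26 → 101 → 51 (one orbit).
The orbit structure of x ↦ 76x mod 125: 45 orbits of sizes [5, 5, 5, 5, 5, 5, 5, 5, 5, 5, 5, 5, 5, 5, 5, 5, 5, 5, 5, 5, 1, 1, 1, 1, 1, 1, 1, 1, 1, 1, 1, 1, 1, 1, 1, 1, 1, 1, 1, 1, 1, 1, 1, 1, 1].
With 45 cycles on 125 points, sign = (−1)^{125−45} = +1.
(76|125)_J = +1 (Zolotarev's lemma cross-check).

+1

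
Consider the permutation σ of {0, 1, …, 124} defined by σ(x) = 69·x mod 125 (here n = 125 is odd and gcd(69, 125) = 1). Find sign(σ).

+1

Trace 64: π^k(64) = [64, 41, 79, 76, 119, 86, 59] for k=0..6.
Decompose π into cycles: lengths [50, 50, 10, 10, 2, 2, 1] (7 cycles, including the fixed point 0).
n − c = 125 − 7 = 118; sign = (−1)^118 = +1.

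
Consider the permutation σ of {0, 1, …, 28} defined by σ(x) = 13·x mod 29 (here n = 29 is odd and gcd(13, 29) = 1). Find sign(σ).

+1

Orbit of 13 under x↦13x: [13, 24, 22, 25, 6, 20, 28]… (length divides ord_29(13)).
3 cycles of lengths [14, 14, 1].
With 3 cycles on 29 points, sign = (−1)^{29−3} = +1.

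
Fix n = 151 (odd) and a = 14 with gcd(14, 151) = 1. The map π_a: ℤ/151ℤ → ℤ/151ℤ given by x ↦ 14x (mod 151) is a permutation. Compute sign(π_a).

Start at x=96: 96 → 136 → 92 → 80 → 63 → 127 → 117 → … (one orbit).
π_14 has 2 disjoint cycles with lengths [150, 1] on {0,…,150}.
With 2 cycles on 151 points, sign = (−1)^{151−2} = -1.
Zolotarev: (14|151) = -1, matching the cycle-count sign.

-1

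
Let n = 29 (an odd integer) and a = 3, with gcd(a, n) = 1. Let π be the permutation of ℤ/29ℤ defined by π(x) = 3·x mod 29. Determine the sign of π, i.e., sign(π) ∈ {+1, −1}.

-1

Orbit of 26 under x↦3x: [26, 20, 2, 6, 18, 25, 17]… (length divides ord_29(3)).
2 cycles of lengths [28, 1].
n − c = 29 − 2 = 27; sign = (−1)^27 = -1.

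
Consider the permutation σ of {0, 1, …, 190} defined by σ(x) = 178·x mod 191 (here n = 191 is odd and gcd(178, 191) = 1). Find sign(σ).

-1

Trace 91: π^k(91) = [91, 154, 99, 50, 114, 46, 166] for k=0..6.
π_178 has 2 disjoint cycles with lengths [190, 1] on {0,…,190}.
191 − 2 = 189 transpositions; sign(π) = (−1)^189 = -1.
Zolotarev: (178|191) = -1, matching the cycle-count sign.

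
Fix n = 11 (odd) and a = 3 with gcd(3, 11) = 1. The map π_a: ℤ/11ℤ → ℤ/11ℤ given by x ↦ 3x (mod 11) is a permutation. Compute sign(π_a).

+1

Orbit of 9 under x↦3x: [9, 5, 4, 1, 3]… (length divides ord_11(3)).
Cycle lengths of π_3 on ℤ/11ℤ: [5, 5, 1]; 3 cycles in total.
With 3 cycles on 11 points, sign = (−1)^{11−3} = +1.
Via Zolotarev, sign(π_{3}) = (3|11) = +1.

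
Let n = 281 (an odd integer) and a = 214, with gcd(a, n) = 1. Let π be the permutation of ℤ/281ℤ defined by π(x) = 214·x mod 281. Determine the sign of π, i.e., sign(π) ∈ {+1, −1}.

Orbit of 130 under x↦214x: [130, 1, 214, 274, 188, 49, 89]… (length divides ord_281(214)).
Cycle type of π: 40×7 + 1; total 8 cycles.
8 cycles on 281: each ℓ→(−1)^(ℓ−1), product (−1)^273 = -1.
Zolotarev: (214|281) = -1, matching the cycle-count sign.

-1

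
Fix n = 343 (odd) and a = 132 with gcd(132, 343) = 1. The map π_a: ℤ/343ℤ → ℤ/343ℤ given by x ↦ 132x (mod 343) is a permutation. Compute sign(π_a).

Trace 225: π^k(225) = [225, 202, 253, 125, 36, 293, 260] for k=0..6.
Cycle type of π: 98×3 + 14×3 + 2×3 + 1; total 10 cycles.
sign(π) = (−1)^{n − #cycles} = (−1)^{343−10} = (−1)^333 = -1.
Via Zolotarev, sign(π_{132}) = (132|343) = -1.

-1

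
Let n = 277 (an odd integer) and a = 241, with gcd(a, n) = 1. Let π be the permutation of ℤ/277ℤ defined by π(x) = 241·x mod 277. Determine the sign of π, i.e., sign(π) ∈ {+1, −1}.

Orbit of 230 under x↦241x: [230, 30, 28, 100, 1, 241, 188]… (length divides ord_277(241)).
5 cycles of lengths [69, 69, 69, 69, 1].
n − c = 277 − 5 = 272; sign = (−1)^272 = +1.

+1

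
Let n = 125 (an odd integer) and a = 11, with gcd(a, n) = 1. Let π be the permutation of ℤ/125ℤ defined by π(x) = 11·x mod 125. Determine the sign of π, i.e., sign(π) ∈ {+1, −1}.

Trace 1: π^k(1) = [1, 11, 121, 81, 16, 51, 61] for k=0..6.
13 cycles of lengths [25, 25, 25, 25, 5, 5, 5, 5, 1, 1, 1, 1, 1].
With 13 cycles on 125 points, sign = (−1)^{125−13} = +1.
(11|125)_J = +1 (Zolotarev's lemma cross-check).

+1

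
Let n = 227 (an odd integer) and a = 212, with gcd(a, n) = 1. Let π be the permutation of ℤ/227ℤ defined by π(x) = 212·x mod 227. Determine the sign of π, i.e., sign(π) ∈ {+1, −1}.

+1

Orbit of 132 under x↦212x: [132, 63, 190, 101, 74, 25, 79]… (length divides ord_227(212)).
Cycle type of π: 113×2 + 1; total 3 cycles.
sign(π) = (−1)^{n − #cycles} = (−1)^{227−3} = (−1)^224 = +1.
The Jacobi symbol (212|227) = +1 (Zolotarev) agrees.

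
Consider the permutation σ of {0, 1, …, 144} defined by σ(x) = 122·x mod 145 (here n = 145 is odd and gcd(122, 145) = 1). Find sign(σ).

Orbit of 139 under x↦122x: [139, 138, 16, 67, 54, 63, 1]… (length divides ord_145(122)).
π_122 has 8 disjoint cycles with lengths [28, 28, 28, 28, 14, 14, 4, 1] on {0,…,144}.
n − c = 145 − 8 = 137; sign = (−1)^137 = -1.
Check: (122/145) = -1 by Zolotarev.

-1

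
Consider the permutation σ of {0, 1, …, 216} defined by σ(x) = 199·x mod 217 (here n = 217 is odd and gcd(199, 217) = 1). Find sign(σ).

Trace 149: π^k(149) = [149, 139, 102, 117, 64, 150, 121] for k=0..6.
The orbit structure of x ↦ 199x mod 217: 9 orbits of sizes [30, 30, 30, 30, 30, 30, 30, 6, 1].
With 9 cycles on 217 points, sign = (−1)^{217−9} = +1.

+1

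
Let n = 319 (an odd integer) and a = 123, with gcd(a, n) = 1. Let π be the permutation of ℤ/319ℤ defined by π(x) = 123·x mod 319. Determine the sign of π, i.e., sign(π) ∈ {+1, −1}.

Orbit of 262 under x↦123x: [262, 7, 223, 314, 23, 277, 257]… (length divides ord_319(123)).
Cycle lengths of π_123 on ℤ/319ℤ: [70, 70, 70, 70, 10, 7, 7, 7, 7, 1]; 10 cycles in total.
sign(π) = (−1)^{n − #cycles} = (−1)^{319−10} = (−1)^309 = -1.
The Jacobi symbol (123|319) = -1 (Zolotarev) agrees.

-1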